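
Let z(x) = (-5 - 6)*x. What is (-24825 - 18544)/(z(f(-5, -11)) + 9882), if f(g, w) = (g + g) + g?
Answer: -43369/10047 ≈ -4.3166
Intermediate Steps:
f(g, w) = 3*g (f(g, w) = 2*g + g = 3*g)
z(x) = -11*x
(-24825 - 18544)/(z(f(-5, -11)) + 9882) = (-24825 - 18544)/(-33*(-5) + 9882) = -43369/(-11*(-15) + 9882) = -43369/(165 + 9882) = -43369/10047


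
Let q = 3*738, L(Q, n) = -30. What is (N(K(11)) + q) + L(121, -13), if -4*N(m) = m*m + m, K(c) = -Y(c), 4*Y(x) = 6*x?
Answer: 33921/16 ≈ 2120.1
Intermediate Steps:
q = 2214
Y(x) = 3*x/2 (Y(x) = (6*x)/4 = 3*x/2)
K(c) = -3*c/2
N(m) = -m/4 - m**2/4 (N(m) = -(m*m + m)/4 = -(m**2 + m)/4 = -(m + m**2)/4 = -m/4 - m**2/4)
(N(K(11)) + q) + L(121, -13) = (-(-3/2*11)*(1 - 3/2*11)/4 + 2214) - 30 = (-1/4*(-33/2)*(1 - 33/2) + 2214) - 30 = (-1/4*(-33/2)*(-31/2) + 2214) - 30 = (-1023/16 + 2214) - 30 = 34401/16 - 30 = 33921/16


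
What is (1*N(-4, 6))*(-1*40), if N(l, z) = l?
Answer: 160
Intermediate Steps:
(1*N(-4, 6))*(-1*40) = (1*(-4))*(-1*40) = -4*(-40) = 160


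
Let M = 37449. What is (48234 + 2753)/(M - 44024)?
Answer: -50987/6575 ≈ -7.7547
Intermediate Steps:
(48234 + 2753)/(M - 44024) = (48234 + 2753)/(37449 - 44024) = 50987/(-6575) = 50987*(-1/6575) = -50987/6575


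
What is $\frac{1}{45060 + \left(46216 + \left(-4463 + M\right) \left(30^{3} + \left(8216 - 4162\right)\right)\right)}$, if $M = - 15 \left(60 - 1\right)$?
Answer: $- \frac{1}{165985516} \approx -6.0246 \cdot 10^{-9}$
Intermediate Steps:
$M = -885$ ($M = \left(-15\right) 59 = -885$)
$\frac{1}{45060 + \left(46216 + \left(-4463 + M\right) \left(30^{3} + \left(8216 - 4162\right)\right)\right)} = \frac{1}{45060 + \left(46216 + \left(-4463 - 885\right) \left(30^{3} + \left(8216 - 4162\right)\right)\right)} = \frac{1}{45060 + \left(46216 - 5348 \left(27000 + \left(8216 - 4162\right)\right)\right)} = \frac{1}{45060 + \left(46216 - 5348 \left(27000 + 4054\right)\right)} = \frac{1}{45060 + \left(46216 - 166076792\right)} = \frac{1}{45060 - 166030576} = \frac{1}{-165985516} = - \frac{1}{165985516}$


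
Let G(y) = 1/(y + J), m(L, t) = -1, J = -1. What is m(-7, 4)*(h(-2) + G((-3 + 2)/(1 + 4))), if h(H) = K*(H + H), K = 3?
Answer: 77/6 ≈ 12.833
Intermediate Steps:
h(H) = 6*H (h(H) = 3*(H + H) = 3*(2*H) = 6*H)
G(y) = 1/(-1 + y) (G(y) = 1/(y - 1) = 1/(-1 + y))
m(-7, 4)*(h(-2) + G((-3 + 2)/(1 + 4))) = -(6*(-2) + 1/(-1 + (-3 + 2)/(1 + 4))) = -(-12 + 1/(-1 - 1/5)) = -(-12 + 1/(-1 - 1*⅕)) = -(-12 + 1/(-1 - ⅕)) = -(-12 + 1/(-6/5)) = -(-12 - ⅚) = -1*(-77/6) = 77/6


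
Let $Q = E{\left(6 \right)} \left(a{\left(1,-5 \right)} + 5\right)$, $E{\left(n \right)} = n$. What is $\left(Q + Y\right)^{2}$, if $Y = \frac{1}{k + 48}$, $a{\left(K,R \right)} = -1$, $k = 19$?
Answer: $\frac{2588881}{4489} \approx 576.72$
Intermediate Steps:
$Y = \frac{1}{67}$ ($Y = \frac{1}{19 + 48} = \frac{1}{67} \approx 0.014925$)
$Q = 24$ ($Q = 6 \left(-1 + 5\right) = 6 \cdot 4 = 24$)
$\left(Q + Y\right)^{2} = \left(24 + \frac{1}{67}\right)^{2} = \left(\frac{1609}{67}\right)^{2} = \frac{2588881}{4489}$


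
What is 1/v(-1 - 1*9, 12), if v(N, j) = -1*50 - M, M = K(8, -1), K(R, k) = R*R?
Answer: -1/114 ≈ -0.0087719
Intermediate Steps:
K(R, k) = R²
M = 64 (M = 8² = 64)
v(N, j) = -114 (v(N, j) = -1*50 - 1*64 = -50 - 64 = -114)
1/v(-1 - 1*9, 12) = 1/(-114) = -1/114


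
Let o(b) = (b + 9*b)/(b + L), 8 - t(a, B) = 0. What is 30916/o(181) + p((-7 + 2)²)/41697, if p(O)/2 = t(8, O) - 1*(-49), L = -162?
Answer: 4082198488/12578595 ≈ 324.54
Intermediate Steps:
t(a, B) = 8 (t(a, B) = 8 - 1*0 = 8 + 0 = 8)
o(b) = 10*b/(-162 + b) (o(b) = (b + 9*b)/(b - 162) = (10*b)/(-162 + b) = 10*b/(-162 + b))
p(O) = 114 (p(O) = 2*(8 - 1*(-49)) = 2*(8 + 49) = 2*57 = 114)
30916/o(181) + p((-7 + 2)²)/41697 = 30916/((10*181/(-162 + 181))) + 114/41697 = 30916/((10*181/19)) + 114*(1/41697) = 30916/((10*181*(1/19))) + 38/13899 = 30916/(1810/19) + 38/13899 = 30916*(19/1810) + 38/13899 = 293702/905 + 38/13899 = 4082198488/12578595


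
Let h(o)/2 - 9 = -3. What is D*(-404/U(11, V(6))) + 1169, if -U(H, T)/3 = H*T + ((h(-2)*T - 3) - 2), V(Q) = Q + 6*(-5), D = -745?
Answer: 2254379/1671 ≈ 1349.1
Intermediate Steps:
h(o) = 12 (h(o) = 18 + 2*(-3) = 18 - 6 = 12)
V(Q) = -30 + Q (V(Q) = Q - 30 = -30 + Q)
U(H, T) = 15 - 36*T - 3*H*T (U(H, T) = -3*(H*T + ((12*T - 3) - 2)) = -3*(H*T + ((-3 + 12*T) - 2)) = -3*(H*T + (-5 + 12*T)) = -3*(-5 + 12*T + H*T) = 15 - 36*T - 3*H*T)
D*(-404/U(11, V(6))) + 1169 = -(-300980)/(15 - 36*(-30 + 6) - 3*11*(-30 + 6)) + 1169 = -(-300980)/(15 - 36*(-24) - 3*11*(-24)) + 1169 = -(-300980)/(15 + 864 + 792) + 1169 = -(-300980)/1671 + 1169 = -745*(-404/1671) + 1169 = 300980/1671 + 1169 = 2254379/1671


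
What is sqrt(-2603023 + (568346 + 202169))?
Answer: 6*I*sqrt(50903) ≈ 1353.7*I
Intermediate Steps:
sqrt(-2603023 + (568346 + 202169)) = sqrt(-2603023 + 770515) = sqrt(-1832508) = 6*I*sqrt(50903)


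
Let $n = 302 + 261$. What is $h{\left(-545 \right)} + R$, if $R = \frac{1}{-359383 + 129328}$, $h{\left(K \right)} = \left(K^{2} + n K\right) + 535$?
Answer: $- \frac{2133760126}{230055} \approx -9275.0$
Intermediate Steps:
$n = 563$
$h{\left(K \right)} = 535 + K^{2} + 563 K$ ($h{\left(K \right)} = \left(K^{2} + 563 K\right) + 535 = 535 + K^{2} + 563 K$)
$R = - \frac{1}{230055}$ ($R = \frac{1}{-230055} = - \frac{1}{230055} \approx -4.3468 \cdot 10^{-6}$)
$h{\left(-545 \right)} + R = \left(535 + \left(-545\right)^{2} + 563 \left(-545\right)\right) - \frac{1}{230055} = \left(535 + 297025 - 306835\right) - \frac{1}{230055} = -9275 - \frac{1}{230055} = - \frac{2133760126}{230055}$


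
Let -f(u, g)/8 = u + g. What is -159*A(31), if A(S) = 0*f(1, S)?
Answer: 0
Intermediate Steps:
f(u, g) = -8*g - 8*u (f(u, g) = -8*(u + g) = -8*(g + u) = -8*g - 8*u)
A(S) = 0 (A(S) = 0*(-8*S - 8*1) = 0*(-8*S - 8) = 0*(-8 - 8*S) = 0)
-159*A(31) = -159*0 = 0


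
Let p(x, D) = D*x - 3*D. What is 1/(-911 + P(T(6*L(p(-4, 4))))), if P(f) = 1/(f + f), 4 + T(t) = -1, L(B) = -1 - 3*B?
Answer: -10/9111 ≈ -0.0010976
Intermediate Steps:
p(x, D) = -3*D + D*x
T(t) = -5 (T(t) = -4 - 1 = -5)
P(f) = 1/(2*f)
1/(-911 + P(T(6*L(p(-4, 4))))) = 1/(-911 + (½)/(-5)) = 1/(-911 + (½)*(-⅕)) = 1/(-911 - ⅒) = 1/(-9111/10) = -10/9111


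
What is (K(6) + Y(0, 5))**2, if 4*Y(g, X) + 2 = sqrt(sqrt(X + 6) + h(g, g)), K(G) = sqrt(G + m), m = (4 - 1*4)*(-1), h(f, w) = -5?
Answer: (-2 + sqrt(-5 + sqrt(11)) + 4*sqrt(6))**2/16 ≈ 3.6953 + 1.2647*I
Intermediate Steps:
m = 0 (m = (4 - 4)*(-1) = 0*(-1) = 0)
K(G) = sqrt(G) (K(G) = sqrt(G + 0) = sqrt(G))
Y(g, X) = -1/2 + sqrt(-5 + sqrt(6 + X))/4 (Y(g, X) = -1/2 + sqrt(sqrt(X + 6) - 5)/4 = -1/2 + sqrt(sqrt(6 + X) - 5)/4 = -1/2 + sqrt(-5 + sqrt(6 + X))/4)
(K(6) + Y(0, 5))**2 = (sqrt(6) + (-1/2 + sqrt(-5 + sqrt(6 + 5))/4))**2 = (sqrt(6) + (-1/2 + sqrt(-5 + sqrt(11))/4))**2 = (-1/2 + sqrt(6) + sqrt(-5 + sqrt(11))/4)**2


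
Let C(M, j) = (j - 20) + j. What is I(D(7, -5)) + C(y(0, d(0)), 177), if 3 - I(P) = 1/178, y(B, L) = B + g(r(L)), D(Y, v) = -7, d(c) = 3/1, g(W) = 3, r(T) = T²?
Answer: 59985/178 ≈ 336.99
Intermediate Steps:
d(c) = 3 (d(c) = 3*1 = 3)
y(B, L) = 3 + B (y(B, L) = B + 3 = 3 + B)
C(M, j) = -20 + 2*j (C(M, j) = (-20 + j) + j = -20 + 2*j)
I(P) = 533/178 (I(P) = 3 - 1/178 = 533/178)
I(D(7, -5)) + C(y(0, d(0)), 177) = 533/178 + (-20 + 2*177) = 533/178 + (-20 + 354) = 533/178 + 334 = 59985/178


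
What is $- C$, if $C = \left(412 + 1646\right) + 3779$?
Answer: $-5837$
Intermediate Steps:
$C = 5837$ ($C = 2058 + 3779 = 5837$)
$- C = \left(-1\right) 5837 = -5837$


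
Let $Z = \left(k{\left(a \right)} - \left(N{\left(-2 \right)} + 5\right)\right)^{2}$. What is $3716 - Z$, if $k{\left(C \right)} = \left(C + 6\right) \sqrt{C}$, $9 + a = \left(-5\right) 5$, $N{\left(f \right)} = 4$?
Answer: $30291 - 504 i \sqrt{34} \approx 30291.0 - 2938.8 i$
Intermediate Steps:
$a = -34$ ($a = -9 - 25 = -34$)
$k{\left(C \right)} = \sqrt{C} \left(6 + C\right)$ ($k{\left(C \right)} = \left(6 + C\right) \sqrt{C} = \sqrt{C} \left(6 + C\right)$)
$Z = \left(-9 - 28 i \sqrt{34}\right)^{2}$ ($Z = \left(\sqrt{-34} \left(6 - 34\right) - \left(4 + 5\right)\right)^{2} = \left(i \sqrt{34} \left(-28\right) - 9\right)^{2} = \left(- 28 i \sqrt{34} - 9\right)^{2} = \left(-9 - 28 i \sqrt{34}\right)^{2} \approx -26575.0 + 2938.8 i$)
$3716 - Z = 3716 - \left(-26575 + 504 i \sqrt{34}\right) = 3716 + \left(26575 - 504 i \sqrt{34}\right) = 30291 - 504 i \sqrt{34}$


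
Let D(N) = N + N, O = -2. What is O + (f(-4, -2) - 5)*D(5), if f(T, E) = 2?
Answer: -32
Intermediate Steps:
D(N) = 2*N
O + (f(-4, -2) - 5)*D(5) = -2 + (2 - 5)*(2*5) = -2 - 3*10 = -2 - 30 = -32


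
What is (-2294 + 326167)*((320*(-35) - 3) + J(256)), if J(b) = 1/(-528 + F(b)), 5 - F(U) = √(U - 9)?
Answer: -991562700652337/273282 + 323873*√247/273282 ≈ -3.6284e+9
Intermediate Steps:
F(U) = 5 - √(-9 + U) (F(U) = 5 - √(U - 9) = 5 - √(-9 + U))
J(b) = 1/(-523 - √(-9 + b)) (J(b) = 1/(-528 + (5 - √(-9 + b))) = 1/(-523 - √(-9 + b)))
(-2294 + 326167)*((320*(-35) - 3) + J(256)) = (-2294 + 326167)*((320*(-35) - 3) - 1/(523 + √(-9 + 256))) = 323873*((-11200 - 3) - 1/(523 + √247)) = 323873*(-11203 - 1/(523 + √247)) = -3628349219 - 323873/(523 + √247)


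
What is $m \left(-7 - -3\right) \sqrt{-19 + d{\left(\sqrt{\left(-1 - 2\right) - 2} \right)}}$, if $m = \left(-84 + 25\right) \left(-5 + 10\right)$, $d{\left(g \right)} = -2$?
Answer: $1180 i \sqrt{21} \approx 5407.4 i$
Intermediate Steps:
$m = -295$ ($m = \left(-59\right) 5 = -295$)
$m \left(-7 - -3\right) \sqrt{-19 + d{\left(\sqrt{\left(-1 - 2\right) - 2} \right)}} = - 295 \left(-7 - -3\right) \sqrt{-19 - 2} = - 295 \left(-7 + 3\right) \sqrt{-21} = \left(-295\right) \left(-4\right) i \sqrt{21} = 1180 i \sqrt{21}$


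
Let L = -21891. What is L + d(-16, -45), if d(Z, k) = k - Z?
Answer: -21920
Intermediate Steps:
L + d(-16, -45) = -21891 + (-45 - 1*(-16)) = -21891 + (-45 + 16) = -21891 - 29 = -21920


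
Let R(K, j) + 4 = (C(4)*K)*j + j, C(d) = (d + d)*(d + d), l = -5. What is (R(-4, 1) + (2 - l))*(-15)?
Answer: 3780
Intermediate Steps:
C(d) = 4*d² (C(d) = (2*d)*(2*d) = 4*d²)
R(K, j) = -4 + j + 64*K*j (R(K, j) = -4 + (((4*4²)*K)*j + j) = -4 + (((4*16)*K)*j + j) = -4 + ((64*K)*j + j) = -4 + (64*K*j + j) = -4 + (j + 64*K*j) = -4 + j + 64*K*j)
(R(-4, 1) + (2 - l))*(-15) = ((-4 + 1 + 64*(-4)*1) + (2 - 1*(-5)))*(-15) = ((-4 + 1 - 256) + (2 + 5))*(-15) = (-259 + 7)*(-15) = -252*(-15) = 3780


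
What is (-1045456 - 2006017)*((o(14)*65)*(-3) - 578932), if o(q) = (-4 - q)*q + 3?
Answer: 1618431095321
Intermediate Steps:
o(q) = 3 + q*(-4 - q) (o(q) = q*(-4 - q) + 3 = 3 + q*(-4 - q))
(-1045456 - 2006017)*((o(14)*65)*(-3) - 578932) = (-1045456 - 2006017)*(((3 - 1*14**2 - 4*14)*65)*(-3) - 578932) = -3051473*(((3 - 1*196 - 56)*65)*(-3) - 578932) = -3051473*(((3 - 196 - 56)*65)*(-3) - 578932) = -3051473*(-249*65*(-3) - 578932) = -3051473*(-16185*(-3) - 578932) = -3051473*(48555 - 578932) = -3051473*(-530377) = 1618431095321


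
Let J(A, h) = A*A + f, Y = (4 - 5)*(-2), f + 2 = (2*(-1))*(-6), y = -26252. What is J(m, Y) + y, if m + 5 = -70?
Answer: -20617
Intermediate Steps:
f = 10 (f = -2 + (2*(-1))*(-6) = -2 - 2*(-6) = -2 + 12 = 10)
Y = 2 (Y = -1*(-2) = 2)
m = -75 (m = -5 - 70 = -75)
J(A, h) = 10 + A**2 (J(A, h) = A*A + 10 = A**2 + 10 = 10 + A**2)
J(m, Y) + y = (10 + (-75)**2) - 26252 = (10 + 5625) - 26252 = 5635 - 26252 = -20617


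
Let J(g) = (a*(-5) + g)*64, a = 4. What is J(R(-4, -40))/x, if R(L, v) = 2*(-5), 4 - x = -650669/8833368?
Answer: -16960066560/35984141 ≈ -471.32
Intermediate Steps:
x = 35984141/8833368 (x = 4 - (-650669)/8833368 = 4 - 1*(-650669/8833368) = 4 + 650669/8833368 = 35984141/8833368 ≈ 4.0737)
R(L, v) = -10
J(g) = -1280 + 64*g (J(g) = (4*(-5) + g)*64 = (-20 + g)*64 = -1280 + 64*g)
J(R(-4, -40))/x = (-1280 + 64*(-10))/(35984141/8833368) = (-1280 - 640)*(8833368/35984141) = -1920*8833368/35984141 = -16960066560/35984141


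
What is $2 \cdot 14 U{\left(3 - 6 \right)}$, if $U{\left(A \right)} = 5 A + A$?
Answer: $-504$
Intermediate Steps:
$U{\left(A \right)} = 6 A$
$2 \cdot 14 U{\left(3 - 6 \right)} = 2 \cdot 14 \cdot 6 \left(3 - 6\right) = 28 \cdot 6 \left(3 - 6\right) = 28 \cdot 6 \left(-3\right) = 28 \left(-18\right) = -504$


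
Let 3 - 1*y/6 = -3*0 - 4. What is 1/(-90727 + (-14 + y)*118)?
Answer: -1/87423 ≈ -1.1439e-5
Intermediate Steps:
y = 42 (y = 18 - 6*(-3*0 - 4) = 18 - 6*(0 - 4) = 18 - 6*(-4) = 18 + 24 = 42)
1/(-90727 + (-14 + y)*118) = 1/(-90727 + (-14 + 42)*118) = 1/(-90727 + 28*118) = 1/(-90727 + 3304) = 1/(-87423) = -1/87423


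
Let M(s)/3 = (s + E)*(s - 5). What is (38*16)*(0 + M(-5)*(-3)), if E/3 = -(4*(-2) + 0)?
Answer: 1039680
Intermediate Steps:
E = 24 (E = 3*(-(4*(-2) + 0)) = 3*(-(-8 + 0)) = 3*(-1*(-8)) = 3*8 = 24)
M(s) = 3*(-5 + s)*(24 + s) (M(s) = 3*((s + 24)*(s - 5)) = 3*((24 + s)*(-5 + s)) = 3*((-5 + s)*(24 + s)) = 3*(-5 + s)*(24 + s))
(38*16)*(0 + M(-5)*(-3)) = (38*16)*(0 + (-360 + 3*(-5)**2 + 57*(-5))*(-3)) = 608*(0 + (-360 + 3*25 - 285)*(-3)) = 608*(0 + (-360 + 75 - 285)*(-3)) = 608*(0 - 570*(-3)) = 608*(0 + 1710) = 608*1710 = 1039680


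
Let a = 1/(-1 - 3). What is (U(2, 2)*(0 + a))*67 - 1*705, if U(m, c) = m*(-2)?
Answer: -638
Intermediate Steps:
U(m, c) = -2*m
a = -¼ (a = 1/(-4) = -¼ ≈ -0.25000)
(U(2, 2)*(0 + a))*67 - 1*705 = ((-2*2)*(0 - ¼))*67 - 1*705 = -4*(-¼)*67 - 705 = 1*67 - 705 = 67 - 705 = -638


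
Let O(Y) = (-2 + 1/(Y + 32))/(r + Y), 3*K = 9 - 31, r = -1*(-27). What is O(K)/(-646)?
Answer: 435/2820436 ≈ 0.00015423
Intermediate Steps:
r = 27
K = -22/3 (K = (9 - 31)/3 = (1/3)*(-22) = -22/3 ≈ -7.3333)
O(Y) = (-2 + 1/(32 + Y))/(27 + Y) (O(Y) = (-2 + 1/(Y + 32))/(27 + Y) = (-2 + 1/(32 + Y))/(27 + Y))
O(K)/(-646) = ((-63 - 2*(-22/3))/(864 + (-22/3)**2 + 59*(-22/3)))/(-646) = ((-63 + 44/3)/(864 + 484/9 - 1298/3))*(-1/646) = (-145/3/(4366/9))*(-1/646) = ((9/4366)*(-145/3))*(-1/646) = -435/4366*(-1/646) = 435/2820436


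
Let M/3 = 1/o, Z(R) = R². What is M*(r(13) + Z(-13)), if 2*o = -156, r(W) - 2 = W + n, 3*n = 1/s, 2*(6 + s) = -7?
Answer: -5243/741 ≈ -7.0756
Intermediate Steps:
s = -19/2 (s = -6 + (½)*(-7) = -6 - 7/2 = -19/2 ≈ -9.5000)
n = -2/57 (n = 1/(3*(-19/2)) = (⅓)*(-2/19) = -2/57 ≈ -0.035088)
r(W) = 112/57 + W (r(W) = 2 + (W - 2/57) = 2 + (-2/57 + W) = 112/57 + W)
o = -78 (o = (½)*(-156) = -78)
M = -1/26 (M = 3/(-78) = 3*(-1/78) = -1/26 ≈ -0.038462)
M*(r(13) + Z(-13)) = -((112/57 + 13) + (-13)²)/26 = -(853/57 + 169)/26 = -1/26*10486/57 = -5243/741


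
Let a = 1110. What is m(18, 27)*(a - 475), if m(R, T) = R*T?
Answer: 308610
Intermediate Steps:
m(18, 27)*(a - 475) = (18*27)*(1110 - 475) = 486*635 = 308610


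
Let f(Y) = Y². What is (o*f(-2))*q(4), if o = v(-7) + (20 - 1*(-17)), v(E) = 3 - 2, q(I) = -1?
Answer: -152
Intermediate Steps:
v(E) = 1
o = 38 (o = 1 + (20 - 1*(-17)) = 1 + (20 + 17) = 1 + 37 = 38)
(o*f(-2))*q(4) = (38*(-2)²)*(-1) = (38*4)*(-1) = 152*(-1) = -152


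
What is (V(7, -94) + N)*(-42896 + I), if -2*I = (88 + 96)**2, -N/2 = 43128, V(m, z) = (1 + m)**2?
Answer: 5156350208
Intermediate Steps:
N = -86256 (N = -2*43128 = -86256)
I = -16928 (I = -(88 + 96)**2/2 = -1/2*184**2 = -1/2*33856 = -16928)
(V(7, -94) + N)*(-42896 + I) = ((1 + 7)**2 - 86256)*(-42896 - 16928) = (8**2 - 86256)*(-59824) = (64 - 86256)*(-59824) = -86192*(-59824) = 5156350208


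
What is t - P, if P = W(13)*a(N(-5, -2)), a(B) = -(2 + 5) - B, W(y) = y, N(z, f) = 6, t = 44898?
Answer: 45067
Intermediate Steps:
a(B) = -7 - B (a(B) = -1*7 - B = -7 - B)
P = -169 (P = 13*(-7 - 1*6) = 13*(-7 - 6) = 13*(-13) = -169)
t - P = 44898 - 1*(-169) = 44898 + 169 = 45067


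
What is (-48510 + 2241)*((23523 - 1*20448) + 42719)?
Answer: -2118842586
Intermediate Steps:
(-48510 + 2241)*((23523 - 1*20448) + 42719) = -46269*((23523 - 20448) + 42719) = -46269*(3075 + 42719) = -46269*45794 = -2118842586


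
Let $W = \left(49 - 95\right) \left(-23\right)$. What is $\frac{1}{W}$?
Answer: $\frac{1}{1058} \approx 0.00094518$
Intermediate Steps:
$W = 1058$ ($W = \left(-46\right) \left(-23\right) = 1058$)
$\frac{1}{W} = \frac{1}{1058}$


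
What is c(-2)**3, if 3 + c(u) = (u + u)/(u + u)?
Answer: -8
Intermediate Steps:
c(u) = -2 (c(u) = -3 + (u + u)/(u + u) = -3 + (2*u)/((2*u)) = -3 + (2*u)*(1/(2*u)) = -3 + 1 = -2)
c(-2)**3 = (-2)**3 = -8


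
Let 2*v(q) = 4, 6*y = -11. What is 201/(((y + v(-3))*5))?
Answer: 1206/5 ≈ 241.20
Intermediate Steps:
y = -11/6 (y = (⅙)*(-11) = -11/6 ≈ -1.8333)
v(q) = 2 (v(q) = (½)*4 = 2)
201/(((y + v(-3))*5)) = 201/(((-11/6 + 2)*5)) = 201/(((⅙)*5)) = 201/(⅚) = 201*(6/5) = 1206/5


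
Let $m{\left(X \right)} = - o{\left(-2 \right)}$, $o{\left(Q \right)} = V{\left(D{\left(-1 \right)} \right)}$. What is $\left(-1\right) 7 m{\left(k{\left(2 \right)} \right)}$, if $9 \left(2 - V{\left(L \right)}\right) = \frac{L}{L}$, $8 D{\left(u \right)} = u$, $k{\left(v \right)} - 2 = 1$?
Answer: $\frac{119}{9} \approx 13.222$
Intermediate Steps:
$k{\left(v \right)} = 3$ ($k{\left(v \right)} = 2 + 1 = 3$)
$D{\left(u \right)} = \frac{u}{8}$
$V{\left(L \right)} = \frac{17}{9}$ ($V{\left(L \right)} = 2 - \frac{L \frac{1}{L}}{9} = 2 - \frac{1}{9} = \frac{17}{9}$)
$o{\left(Q \right)} = \frac{17}{9}$
$m{\left(X \right)} = - \frac{17}{9}$ ($m{\left(X \right)} = \left(-1\right) \frac{17}{9} = - \frac{17}{9}$)
$\left(-1\right) 7 m{\left(k{\left(2 \right)} \right)} = \left(-1\right) 7 \left(- \frac{17}{9}\right) = \left(-7\right) \left(- \frac{17}{9}\right) = \frac{119}{9}$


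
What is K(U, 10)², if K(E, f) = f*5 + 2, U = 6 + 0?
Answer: 2704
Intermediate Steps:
U = 6
K(E, f) = 2 + 5*f (K(E, f) = 5*f + 2 = 2 + 5*f)
K(U, 10)² = (2 + 5*10)² = (2 + 50)² = 52² = 2704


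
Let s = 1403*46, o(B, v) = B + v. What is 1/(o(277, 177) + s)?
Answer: 1/64992 ≈ 1.5386e-5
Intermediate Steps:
s = 64538
1/(o(277, 177) + s) = 1/((277 + 177) + 64538) = 1/(454 + 64538) = 1/64992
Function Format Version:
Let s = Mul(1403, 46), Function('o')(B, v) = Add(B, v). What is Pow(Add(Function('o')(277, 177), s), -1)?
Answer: Rational(1, 64992) ≈ 1.5386e-5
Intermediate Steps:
s = 64538
Pow(Add(Function('o')(277, 177), s), -1) = Pow(Add(Add(277, 177), 64538), -1) = Pow(Add(454, 64538), -1) = Pow(64992, -1) = Rational(1, 64992)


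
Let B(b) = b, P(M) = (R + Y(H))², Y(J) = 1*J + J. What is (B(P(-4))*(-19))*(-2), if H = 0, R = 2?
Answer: 152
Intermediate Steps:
Y(J) = 2*J (Y(J) = J + J = 2*J)
P(M) = 4 (P(M) = (2 + 2*0)² = (2 + 0)² = 2² = 4)
(B(P(-4))*(-19))*(-2) = (4*(-19))*(-2) = -76*(-2) = 152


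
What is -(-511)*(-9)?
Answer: -4599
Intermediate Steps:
-(-511)*(-9) = -511*9 = -4599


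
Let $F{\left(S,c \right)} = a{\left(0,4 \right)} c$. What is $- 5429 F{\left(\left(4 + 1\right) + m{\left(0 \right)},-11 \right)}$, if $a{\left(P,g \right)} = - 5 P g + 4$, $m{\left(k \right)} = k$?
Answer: $238876$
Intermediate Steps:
$a{\left(P,g \right)} = 4 - 5 P g$ ($a{\left(P,g \right)} = - 5 P g + 4 = 4 - 5 P g$)
$F{\left(S,c \right)} = 4 c$ ($F{\left(S,c \right)} = \left(4 - 0 \cdot 4\right) c = \left(4 + 0\right) c = 4 c$)
$- 5429 F{\left(\left(4 + 1\right) + m{\left(0 \right)},-11 \right)} = - 5429 \cdot 4 \left(-11\right) = \left(-5429\right) \left(-44\right) = 238876$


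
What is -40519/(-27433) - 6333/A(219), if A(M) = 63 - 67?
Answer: 173895265/109732 ≈ 1584.7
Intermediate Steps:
A(M) = -4
-40519/(-27433) - 6333/A(219) = -40519/(-27433) - 6333/(-4) = -40519*(-1/27433) - 6333*(-1/4) = 40519/27433 + 6333/4 = 173895265/109732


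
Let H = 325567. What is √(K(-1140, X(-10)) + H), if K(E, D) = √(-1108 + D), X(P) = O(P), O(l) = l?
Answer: √(325567 + I*√1118) ≈ 570.58 + 0.029*I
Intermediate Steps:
X(P) = P
√(K(-1140, X(-10)) + H) = √(√(-1108 - 10) + 325567) = √(√(-1118) + 325567) = √(I*√1118 + 325567) = √(325567 + I*√1118)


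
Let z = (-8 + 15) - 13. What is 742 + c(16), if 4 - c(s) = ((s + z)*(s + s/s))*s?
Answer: -1974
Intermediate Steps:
z = -6 (z = 7 - 13 = -6)
c(s) = 4 - s*(1 + s)*(-6 + s) (c(s) = 4 - (s - 6)*(s + s/s)*s = 4 - (-6 + s)*(s + 1)*s = 4 - (-6 + s)*(1 + s)*s = 4 - (1 + s)*(-6 + s)*s = 4 - s*(1 + s)*(-6 + s))
742 + c(16) = 742 + (4 - 1*16³ + 5*16² + 6*16) = 742 + (4 - 1*4096 + 5*256 + 96) = 742 + (4 - 4096 + 1280 + 96) = 742 - 2716 = -1974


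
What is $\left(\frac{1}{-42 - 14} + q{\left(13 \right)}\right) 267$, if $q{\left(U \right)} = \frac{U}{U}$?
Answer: $\frac{14685}{56} \approx 262.23$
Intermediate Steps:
$q{\left(U \right)} = 1$
$\left(\frac{1}{-42 - 14} + q{\left(13 \right)}\right) 267 = \left(\frac{1}{-42 - 14} + 1\right) 267 = \left(\frac{1}{-56} + 1\right) 267 = \left(- \frac{1}{56} + 1\right) 267 = \frac{55}{56} \cdot 267 = \frac{14685}{56}$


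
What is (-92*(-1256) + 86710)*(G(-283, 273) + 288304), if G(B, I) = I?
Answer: 58368161174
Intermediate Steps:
(-92*(-1256) + 86710)*(G(-283, 273) + 288304) = (-92*(-1256) + 86710)*(273 + 288304) = (115552 + 86710)*288577 = 202262*288577 = 58368161174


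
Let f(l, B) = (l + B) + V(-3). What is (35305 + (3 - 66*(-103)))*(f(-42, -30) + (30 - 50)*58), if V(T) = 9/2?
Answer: -51685115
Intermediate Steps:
V(T) = 9/2 (V(T) = 9*(1/2) = 9/2)
f(l, B) = 9/2 + B + l (f(l, B) = (l + B) + 9/2 = (B + l) + 9/2 = 9/2 + B + l)
(35305 + (3 - 66*(-103)))*(f(-42, -30) + (30 - 50)*58) = (35305 + (3 - 66*(-103)))*((9/2 - 30 - 42) + (30 - 50)*58) = (35305 + (3 + 6798))*(-135/2 - 20*58) = (35305 + 6801)*(-135/2 - 1160) = 42106*(-2455/2) = -51685115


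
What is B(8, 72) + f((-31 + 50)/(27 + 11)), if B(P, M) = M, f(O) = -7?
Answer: 65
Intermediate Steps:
B(8, 72) + f((-31 + 50)/(27 + 11)) = 72 - 7 = 65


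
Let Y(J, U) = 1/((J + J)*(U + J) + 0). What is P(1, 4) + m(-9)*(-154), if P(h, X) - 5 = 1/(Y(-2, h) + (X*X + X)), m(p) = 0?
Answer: 409/81 ≈ 5.0494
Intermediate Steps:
Y(J, U) = 1/(2*J*(J + U)) (Y(J, U) = 1/((2*J)*(J + U) + 0) = 1/(2*J*(J + U) + 0) = 1/(2*J*(J + U)))
P(h, X) = 5 + 1/(X + X**2 - 1/(4*(-2 + h))) (P(h, X) = 5 + 1/((1/2)/(-2*(-2 + h)) + (X*X + X)) = 5 + 1/((1/2)*(-1/2)/(-2 + h) + (X**2 + X)) = 5 + 1/(-1/(4*(-2 + h)) + (X + X**2)) = 5 + 1/(X + X**2 - 1/(4*(-2 + h))))
P(1, 4) + m(-9)*(-154) = (-5 + 4*(-2 + 1)*(1 + 5*4 + 5*4**2))/(-1 + 4*4*(1 + 4)*(-2 + 1)) + 0*(-154) = (-5 + 4*(-1)*(1 + 20 + 5*16))/(-1 + 4*4*5*(-1)) + 0 = (-5 + 4*(-1)*(1 + 20 + 80))/(-1 - 80) + 0 = (-5 + 4*(-1)*101)/(-81) + 0 = -(-5 - 404)/81 + 0 = -1/81*(-409) + 0 = 409/81 + 0 = 409/81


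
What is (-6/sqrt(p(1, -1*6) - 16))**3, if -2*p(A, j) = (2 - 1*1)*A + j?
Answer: -16*I*sqrt(6)/9 ≈ -4.3546*I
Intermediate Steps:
p(A, j) = -A/2 - j/2 (p(A, j) = -((2 - 1*1)*A + j)/2 = -((2 - 1)*A + j)/2 = -(1*A + j)/2 = -(A + j)/2 = -A/2 - j/2)
(-6/sqrt(p(1, -1*6) - 16))**3 = (-6/sqrt((-1/2*1 - (-1)*6/2) - 16))**3 = (-6/sqrt((-1/2 - 1/2*(-6)) - 16))**3 = (-6/sqrt((-1/2 + 3) - 16))**3 = (-6/sqrt(5/2 - 16))**3 = (-6*(-I*sqrt(6)/9))**3 = (-(-2)*I*sqrt(6)/3)**3 = (2*I*sqrt(6)/3)**3 = -16*I*sqrt(6)/9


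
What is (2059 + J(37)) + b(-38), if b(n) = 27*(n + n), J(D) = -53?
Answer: -46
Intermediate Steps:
b(n) = 54*n (b(n) = 27*(2*n) = 54*n)
(2059 + J(37)) + b(-38) = (2059 - 53) + 54*(-38) = 2006 - 2052 = -46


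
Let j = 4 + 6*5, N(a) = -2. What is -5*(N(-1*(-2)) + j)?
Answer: -160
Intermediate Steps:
j = 34 (j = 4 + 30 = 34)
-5*(N(-1*(-2)) + j) = -5*(-2 + 34) = -5*32 = -160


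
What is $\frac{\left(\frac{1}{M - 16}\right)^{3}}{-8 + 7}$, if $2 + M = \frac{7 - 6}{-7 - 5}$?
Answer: $\frac{1728}{10218313} \approx 0.00016911$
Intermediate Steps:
$M = - \frac{25}{12}$ ($M = -2 + \frac{7 - 6}{-7 - 5} = -2 + 1 \frac{1}{-12} = -2 + 1 \left(- \frac{1}{12}\right) = -2 - \frac{1}{12} = - \frac{25}{12} \approx -2.0833$)
$\frac{\left(\frac{1}{M - 16}\right)^{3}}{-8 + 7} = \frac{\left(\frac{1}{- \frac{25}{12} - 16}\right)^{3}}{-8 + 7} = \frac{\left(\frac{1}{- \frac{217}{12}}\right)^{3}}{-1} = \left(- \frac{12}{217}\right)^{3} \left(-1\right) = \left(- \frac{1728}{10218313}\right) \left(-1\right) = \frac{1728}{10218313}$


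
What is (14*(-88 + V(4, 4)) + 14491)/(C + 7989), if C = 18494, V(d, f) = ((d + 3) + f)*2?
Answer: 13567/26483 ≈ 0.51229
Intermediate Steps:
V(d, f) = 6 + 2*d + 2*f (V(d, f) = ((3 + d) + f)*2 = (3 + d + f)*2 = 6 + 2*d + 2*f)
(14*(-88 + V(4, 4)) + 14491)/(C + 7989) = (14*(-88 + (6 + 2*4 + 2*4)) + 14491)/(18494 + 7989) = (14*(-88 + (6 + 8 + 8)) + 14491)/26483 = (14*(-88 + 22) + 14491)*(1/26483) = (14*(-66) + 14491)*(1/26483) = (-924 + 14491)*(1/26483) = 13567*(1/26483) = 13567/26483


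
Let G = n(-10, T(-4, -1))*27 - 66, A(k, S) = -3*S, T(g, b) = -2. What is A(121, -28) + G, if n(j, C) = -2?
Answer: -36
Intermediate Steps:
G = -120 (G = -2*27 - 66 = -54 - 66 = -120)
A(121, -28) + G = -3*(-28) - 120 = 84 - 120 = -36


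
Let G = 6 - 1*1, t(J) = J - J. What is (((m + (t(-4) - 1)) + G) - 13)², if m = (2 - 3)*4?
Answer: 169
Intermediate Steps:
t(J) = 0
G = 5 (G = 6 - 1 = 5)
m = -4 (m = -1*4 = -4)
(((m + (t(-4) - 1)) + G) - 13)² = (((-4 + (0 - 1)) + 5) - 13)² = (((-4 - 1) + 5) - 13)² = ((-5 + 5) - 13)² = (0 - 13)² = (-13)² = 169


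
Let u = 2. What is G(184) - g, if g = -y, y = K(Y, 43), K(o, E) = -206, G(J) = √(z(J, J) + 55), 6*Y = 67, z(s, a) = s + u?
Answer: -206 + √241 ≈ -190.48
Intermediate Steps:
z(s, a) = 2 + s (z(s, a) = s + 2 = 2 + s)
Y = 67/6 (Y = (⅙)*67 = 67/6 ≈ 11.167)
G(J) = √(57 + J) (G(J) = √((2 + J) + 55) = √(57 + J))
y = -206
g = 206 (g = -1*(-206) = 206)
G(184) - g = √(57 + 184) - 1*206 = √241 - 206 = -206 + √241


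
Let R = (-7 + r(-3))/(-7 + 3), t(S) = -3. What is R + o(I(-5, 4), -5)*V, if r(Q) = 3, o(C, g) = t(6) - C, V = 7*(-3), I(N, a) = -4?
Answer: -20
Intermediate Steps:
V = -21
o(C, g) = -3 - C
R = 1 (R = (-7 + 3)/(-7 + 3) = -4/(-4) = -4*(-¼) = 1)
R + o(I(-5, 4), -5)*V = 1 + (-3 - 1*(-4))*(-21) = 1 + (-3 + 4)*(-21) = 1 + 1*(-21) = 1 - 21 = -20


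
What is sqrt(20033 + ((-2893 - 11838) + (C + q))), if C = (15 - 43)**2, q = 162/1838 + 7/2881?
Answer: 6*sqrt(1185095774151777)/2647639 ≈ 78.013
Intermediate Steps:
q = 239794/2647639 (q = 162*(1/1838) + 7*(1/2881) = 81/919 + 7/2881 = 239794/2647639 ≈ 0.090569)
C = 784 (C = (-28)**2 = 784)
sqrt(20033 + ((-2893 - 11838) + (C + q))) = sqrt(20033 + ((-2893 - 11838) + (784 + 239794/2647639))) = sqrt(20033 + (-14731 + 2075988770/2647639)) = sqrt(20033 - 36926381339/2647639) = sqrt(16113770748/2647639) = 6*sqrt(1185095774151777)/2647639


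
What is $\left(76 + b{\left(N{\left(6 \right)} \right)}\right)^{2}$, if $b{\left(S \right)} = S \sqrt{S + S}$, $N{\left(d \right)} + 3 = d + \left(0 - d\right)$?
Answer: $5722 - 456 i \sqrt{6} \approx 5722.0 - 1117.0 i$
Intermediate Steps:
$N{\left(d \right)} = -3$ ($N{\left(d \right)} = -3 + \left(d + \left(0 - d\right)\right) = -3 + \left(d - d\right) = -3 + 0 = -3$)
$b{\left(S \right)} = \sqrt{2} S^{\frac{3}{2}}$ ($b{\left(S \right)} = S \sqrt{2 S} = S \sqrt{2} \sqrt{S} = \sqrt{2} S^{\frac{3}{2}}$)
$\left(76 + b{\left(N{\left(6 \right)} \right)}\right)^{2} = \left(76 + \sqrt{2} \left(-3\right)^{\frac{3}{2}}\right)^{2} = \left(76 + \sqrt{2} \left(- 3 i \sqrt{3}\right)\right)^{2} = \left(76 - 3 i \sqrt{6}\right)^{2}$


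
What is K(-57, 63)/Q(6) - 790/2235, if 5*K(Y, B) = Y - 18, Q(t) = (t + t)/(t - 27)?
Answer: 46303/1788 ≈ 25.897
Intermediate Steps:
Q(t) = 2*t/(-27 + t) (Q(t) = (2*t)/(-27 + t) = 2*t/(-27 + t))
K(Y, B) = -18/5 + Y/5 (K(Y, B) = (Y - 18)/5 = (-18 + Y)/5 = -18/5 + Y/5)
K(-57, 63)/Q(6) - 790/2235 = (-18/5 + (⅕)*(-57))/((2*6/(-27 + 6))) - 790/2235 = (-18/5 - 57/5)/((2*6/(-21))) - 790*1/2235 = -15/(2*6*(-1/21)) - 158/447 = -15/(-4/7) - 158/447 = -15*(-7/4) - 158/447 = 105/4 - 158/447 = 46303/1788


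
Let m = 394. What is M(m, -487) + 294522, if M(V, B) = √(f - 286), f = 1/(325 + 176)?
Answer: 294522 + I*√71785785/501 ≈ 2.9452e+5 + 16.911*I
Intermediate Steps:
f = 1/501 ≈ 0.0019960
M(V, B) = I*√71785785/501 (M(V, B) = √(1/501 - 286) = √(-143285/501) = I*√71785785/501)
M(m, -487) + 294522 = I*√71785785/501 + 294522 = 294522 + I*√71785785/501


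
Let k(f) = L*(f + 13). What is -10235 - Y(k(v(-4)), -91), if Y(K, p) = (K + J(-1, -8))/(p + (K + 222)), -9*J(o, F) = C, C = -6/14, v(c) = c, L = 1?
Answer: -3009109/294 ≈ -10235.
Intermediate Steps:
k(f) = 13 + f (k(f) = 1*(f + 13) = 1*(13 + f) = 13 + f)
C = -3/7 (C = -6*1/14 = -3/7 ≈ -0.42857)
J(o, F) = 1/21 (J(o, F) = -⅑*(-3/7) = 1/21)
Y(K, p) = (1/21 + K)/(222 + K + p) (Y(K, p) = (K + 1/21)/(p + (K + 222)) = (1/21 + K)/(p + (222 + K)) = (1/21 + K)/(222 + K + p))
-10235 - Y(k(v(-4)), -91) = -10235 - (1/21 + (13 - 4))/(222 + (13 - 4) - 91) = -10235 - (1/21 + 9)/(222 + 9 - 91) = -10235 - 190/(140*21) = -10235 - 1*19/294 = -10235 - 19/294 = -3009109/294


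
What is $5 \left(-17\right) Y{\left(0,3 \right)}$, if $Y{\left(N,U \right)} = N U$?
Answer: $0$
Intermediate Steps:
$5 \left(-17\right) Y{\left(0,3 \right)} = 5 \left(-17\right) 0 \cdot 3 = \left(-85\right) 0 = 0$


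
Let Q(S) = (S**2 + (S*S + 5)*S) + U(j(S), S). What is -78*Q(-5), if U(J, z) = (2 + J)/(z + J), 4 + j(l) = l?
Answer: 9711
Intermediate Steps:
j(l) = -4 + l
U(J, z) = (2 + J)/(J + z)
Q(S) = S**2 + S*(5 + S**2) + (-2 + S)/(-4 + 2*S) (Q(S) = (S**2 + (S*S + 5)*S) + (2 + (-4 + S))/((-4 + S) + S) = (S**2 + (S**2 + 5)*S) + (-2 + S)/(-4 + 2*S) = (S**2 + (5 + S**2)*S) + (-2 + S)/(-4 + 2*S) = (S**2 + S*(5 + S**2)) + (-2 + S)/(-4 + 2*S) = S**2 + S*(5 + S**2) + (-2 + S)/(-4 + 2*S))
-78*Q(-5) = -78*(1/2 + (-5)**2 + (-5)**3 + 5*(-5)) = -78*(1/2 + 25 - 125 - 25) = -78*(-249/2) = 9711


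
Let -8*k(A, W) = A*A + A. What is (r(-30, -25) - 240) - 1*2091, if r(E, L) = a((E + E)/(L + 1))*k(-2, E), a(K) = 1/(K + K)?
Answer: -46621/20 ≈ -2331.1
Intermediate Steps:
a(K) = 1/(2*K)
k(A, W) = -A/8 - A²/8 (k(A, W) = -(A*A + A)/8 = -(A² + A)/8 = -(A + A²)/8 = -A/8 - A²/8)
r(E, L) = -(1 + L)/(16*E) (r(E, L) = (1/(2*(((E + E)/(L + 1)))))*(-⅛*(-2)*(1 - 2)) = (1/(2*(((2*E)/(1 + L)))))*(-⅛*(-2)*(-1)) = (1/(2*((2*E/(1 + L)))))*(-¼) = (((1 + L)/(2*E))/2)*(-¼) = ((1 + L)/(4*E))*(-¼) = -(1 + L)/(16*E))
(r(-30, -25) - 240) - 1*2091 = ((1/16)*(-1 - 1*(-25))/(-30) - 240) - 1*2091 = ((1/16)*(-1/30)*(-1 + 25) - 240) - 2091 = ((1/16)*(-1/30)*24 - 240) - 2091 = (-1/20 - 240) - 2091 = -4801/20 - 2091 = -46621/20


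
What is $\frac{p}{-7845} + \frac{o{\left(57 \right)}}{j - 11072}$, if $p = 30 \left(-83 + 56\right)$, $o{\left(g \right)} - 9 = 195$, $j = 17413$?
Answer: $\frac{26418}{195079} \approx 0.13542$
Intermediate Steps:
$o{\left(g \right)} = 204$ ($o{\left(g \right)} = 9 + 195 = 204$)
$p = -810$ ($p = 30 \left(-27\right) = -810$)
$\frac{p}{-7845} + \frac{o{\left(57 \right)}}{j - 11072} = - \frac{810}{-7845} + \frac{204}{17413 - 11072} = \left(-810\right) \left(- \frac{1}{7845}\right) + \frac{204}{17413 - 11072} = \frac{54}{523} + \frac{204}{6341} = \frac{54}{523} + 204 \cdot \frac{1}{6341} = \frac{54}{523} + \frac{12}{373} = \frac{26418}{195079}$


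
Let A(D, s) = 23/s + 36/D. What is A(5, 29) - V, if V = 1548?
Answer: -223301/145 ≈ -1540.0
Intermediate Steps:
A(5, 29) - V = (23/29 + 36/5) - 1*1548 = (23*(1/29) + 36*(⅕)) - 1548 = (23/29 + 36/5) - 1548 = 1159/145 - 1548 = -223301/145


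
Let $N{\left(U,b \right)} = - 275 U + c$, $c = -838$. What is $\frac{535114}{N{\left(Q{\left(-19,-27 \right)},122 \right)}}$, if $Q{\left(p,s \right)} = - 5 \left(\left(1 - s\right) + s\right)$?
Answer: $\frac{535114}{537} \approx 996.49$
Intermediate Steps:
$Q{\left(p,s \right)} = -5$ ($Q{\left(p,s \right)} = \left(-5\right) 1 = -5$)
$N{\left(U,b \right)} = -838 - 275 U$ ($N{\left(U,b \right)} = - 275 U - 838 = -838 - 275 U$)
$\frac{535114}{N{\left(Q{\left(-19,-27 \right)},122 \right)}} = \frac{535114}{-838 - -1375} = \frac{535114}{-838 + 1375} = \frac{535114}{537}$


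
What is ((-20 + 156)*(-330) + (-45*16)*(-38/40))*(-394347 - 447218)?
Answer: 37193806740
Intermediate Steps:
((-20 + 156)*(-330) + (-45*16)*(-38/40))*(-394347 - 447218) = (136*(-330) - (-27360)/40)*(-841565) = (-44880 - 720*(-19/20))*(-841565) = (-44880 + 684)*(-841565) = -44196*(-841565) = 37193806740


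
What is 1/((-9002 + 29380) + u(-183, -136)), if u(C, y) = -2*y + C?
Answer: 1/20467 ≈ 4.8859e-5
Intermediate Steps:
u(C, y) = C - 2*y
1/((-9002 + 29380) + u(-183, -136)) = 1/((-9002 + 29380) + (-183 - 2*(-136))) = 1/(20378 + (-183 + 272)) = 1/(20378 + 89) = 1/20467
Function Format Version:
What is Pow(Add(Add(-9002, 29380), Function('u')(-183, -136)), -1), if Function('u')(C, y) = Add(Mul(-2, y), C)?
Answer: Rational(1, 20467) ≈ 4.8859e-5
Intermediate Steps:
Function('u')(C, y) = Add(C, Mul(-2, y))
Pow(Add(Add(-9002, 29380), Function('u')(-183, -136)), -1) = Pow(Add(Add(-9002, 29380), Add(-183, Mul(-2, -136))), -1) = Pow(Add(20378, Add(-183, 272)), -1) = Pow(Add(20378, 89), -1) = Pow(20467, -1) = Rational(1, 20467)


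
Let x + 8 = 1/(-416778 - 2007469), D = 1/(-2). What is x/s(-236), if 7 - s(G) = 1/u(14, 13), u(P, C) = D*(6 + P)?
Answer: -193939770/172121537 ≈ -1.1268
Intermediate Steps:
D = -½ ≈ -0.50000
u(P, C) = -3 - P/2 (u(P, C) = -(6 + P)/2 = -3 - P/2)
s(G) = 71/10 (s(G) = 7 - 1/(-3 - ½*14) = 7 - 1/(-3 - 7) = 7 - 1/(-10) = 7 - 1*(-⅒) = 7 + ⅒ = 71/10)
x = -19393977/2424247 (x = -8 + 1/(-416778 - 2007469) = -8 + 1/(-2424247) = -8 - 1/2424247 = -19393977/2424247 ≈ -8.0000)
x/s(-236) = -19393977/(2424247*71/10) = -19393977/2424247*10/71 = -193939770/172121537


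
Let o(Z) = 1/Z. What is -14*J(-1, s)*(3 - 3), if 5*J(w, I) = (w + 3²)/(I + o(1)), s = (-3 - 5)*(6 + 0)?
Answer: 0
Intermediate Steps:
s = -48 (s = -8*6 = -48)
J(w, I) = (9 + w)/(5*(1 + I)) (J(w, I) = ((w + 3²)/(I + 1/1))/5 = ((w + 9)/(I + 1))/5 = ((9 + w)/(1 + I))/5 = (9 + w)/(5*(1 + I)))
-14*J(-1, s)*(3 - 3) = -14*(9 - 1)/(5*(1 - 48))*(3 - 3) = -14*(⅕)*8/(-47)*0 = -14*(⅕)*(-1/47)*8*0 = -(-112)*0/235 = -14*0 = 0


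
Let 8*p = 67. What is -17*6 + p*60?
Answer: 801/2 ≈ 400.50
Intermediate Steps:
p = 67/8 (p = (⅛)*67 = 67/8 ≈ 8.3750)
-17*6 + p*60 = -17*6 + (67/8)*60 = -102 + 1005/2 = 801/2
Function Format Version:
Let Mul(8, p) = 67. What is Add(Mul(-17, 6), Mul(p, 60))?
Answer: Rational(801, 2) ≈ 400.50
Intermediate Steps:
p = Rational(67, 8) (p = Mul(Rational(1, 8), 67) = Rational(67, 8) ≈ 8.3750)
Add(Mul(-17, 6), Mul(p, 60)) = Add(Mul(-17, 6), Mul(Rational(67, 8), 60)) = Add(-102, Rational(1005, 2)) = Rational(801, 2)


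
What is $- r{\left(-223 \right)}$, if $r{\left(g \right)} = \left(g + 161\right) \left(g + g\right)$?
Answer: $-27652$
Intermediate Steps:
$r{\left(g \right)} = 2 g \left(161 + g\right)$ ($r{\left(g \right)} = \left(161 + g\right) 2 g = 2 g \left(161 + g\right)$)
$- r{\left(-223 \right)} = - 2 \left(-223\right) \left(161 - 223\right) = - 2 \left(-223\right) \left(-62\right) = \left(-1\right) 27652 = -27652$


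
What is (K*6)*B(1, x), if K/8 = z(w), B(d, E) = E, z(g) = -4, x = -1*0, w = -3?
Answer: 0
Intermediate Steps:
x = 0
K = -32 (K = 8*(-4) = -32)
(K*6)*B(1, x) = -32*6*0 = -192*0 = 0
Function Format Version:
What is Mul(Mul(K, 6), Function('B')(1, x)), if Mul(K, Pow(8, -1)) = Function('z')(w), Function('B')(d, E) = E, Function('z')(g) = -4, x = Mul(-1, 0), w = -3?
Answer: 0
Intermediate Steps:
x = 0
K = -32 (K = Mul(8, -4) = -32)
Mul(Mul(K, 6), Function('B')(1, x)) = Mul(Mul(-32, 6), 0) = Mul(-192, 0) = 0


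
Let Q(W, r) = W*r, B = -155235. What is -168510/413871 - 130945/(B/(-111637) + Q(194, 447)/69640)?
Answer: -70221991993508167210/1413473123544531 ≈ -49680.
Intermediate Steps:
-168510/413871 - 130945/(B/(-111637) + Q(194, 447)/69640) = -168510/413871 - 130945/(-155235/(-111637) + (194*447)/69640) = -168510*1/413871 - 130945/(-155235*(-1/111637) + 86718*(1/69640)) = -56170/137957 - 130945/(155235/111637 + 43359/34820) = -56170/137957 - 130945/10245751383/3887200340 = -56170/137957 - 130945*3887200340/10245751383 = -56170/137957 - 509009448521300/10245751383 = -70221991993508167210/1413473123544531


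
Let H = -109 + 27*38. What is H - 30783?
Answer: -29866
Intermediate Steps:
H = 917 (H = -109 + 1026 = 917)
H - 30783 = 917 - 30783 = -29866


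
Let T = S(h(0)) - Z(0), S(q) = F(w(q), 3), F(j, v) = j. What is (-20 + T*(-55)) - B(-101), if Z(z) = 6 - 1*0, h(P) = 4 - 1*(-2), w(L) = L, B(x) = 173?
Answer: -193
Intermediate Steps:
h(P) = 6 (h(P) = 4 + 2 = 6)
Z(z) = 6 (Z(z) = 6 + 0 = 6)
S(q) = q
T = 0 (T = 6 - 1*6 = 6 - 6 = 0)
(-20 + T*(-55)) - B(-101) = (-20 + 0*(-55)) - 1*173 = (-20 + 0) - 173 = -20 - 173 = -193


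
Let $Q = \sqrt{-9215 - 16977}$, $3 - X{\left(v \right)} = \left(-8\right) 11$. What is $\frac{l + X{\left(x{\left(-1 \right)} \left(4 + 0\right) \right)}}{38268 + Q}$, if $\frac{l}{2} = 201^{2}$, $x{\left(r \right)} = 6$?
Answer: $\frac{773903331}{366116504} - \frac{80893 i \sqrt{1637}}{366116504} \approx 2.1138 - 0.0089395 i$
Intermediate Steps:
$X{\left(v \right)} = 91$ ($X{\left(v \right)} = 3 - \left(-8\right) 11 = 3 - -88 = 3 + 88 = 91$)
$l = 80802$ ($l = 2 \cdot 201^{2} = 2 \cdot 40401 = 80802$)
$Q = 4 i \sqrt{1637}$ ($Q = \sqrt{-26192} = 4 i \sqrt{1637} \approx 161.84 i$)
$\frac{l + X{\left(x{\left(-1 \right)} \left(4 + 0\right) \right)}}{38268 + Q} = \frac{80802 + 91}{38268 + 4 i \sqrt{1637}} = \frac{80893}{38268 + 4 i \sqrt{1637}}$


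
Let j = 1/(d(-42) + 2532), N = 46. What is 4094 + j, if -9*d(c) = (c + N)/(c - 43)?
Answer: 7930013261/1936984 ≈ 4094.0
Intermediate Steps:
d(c) = -(46 + c)/(9*(-43 + c)) (d(c) = -(c + 46)/(9*(c - 43)) = -(46 + c)/(9*(-43 + c)))
j = 765/1936984 (j = 1/((-46 - 1*(-42))/(9*(-43 - 42)) + 2532) = 1/((⅑)*(-46 + 42)/(-85) + 2532) = 1/((⅑)*(-1/85)*(-4) + 2532) = 1/(4/765 + 2532) = 1/(1936984/765) = 765/1936984 ≈ 0.00039494)
4094 + j = 4094 + 765/1936984 = 7930013261/1936984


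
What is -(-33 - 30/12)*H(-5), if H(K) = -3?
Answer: -213/2 ≈ -106.50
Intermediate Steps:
-(-33 - 30/12)*H(-5) = -(-33 - 30/12)*(-3) = -(-33 - 30*1/12)*(-3) = -(-33 - 5/2)*(-3) = -(-71)*(-3)/2 = -1*213/2 = -213/2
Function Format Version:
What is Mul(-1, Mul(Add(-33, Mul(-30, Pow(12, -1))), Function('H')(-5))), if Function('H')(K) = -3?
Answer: Rational(-213, 2) ≈ -106.50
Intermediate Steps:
Mul(-1, Mul(Add(-33, Mul(-30, Pow(12, -1))), Function('H')(-5))) = Mul(-1, Mul(Add(-33, Mul(-30, Pow(12, -1))), -3)) = Mul(-1, Mul(Add(-33, Mul(-30, Rational(1, 12))), -3)) = Mul(-1, Mul(Add(-33, Rational(-5, 2)), -3)) = Mul(-1, Mul(Rational(-71, 2), -3)) = Mul(-1, Rational(213, 2)) = Rational(-213, 2)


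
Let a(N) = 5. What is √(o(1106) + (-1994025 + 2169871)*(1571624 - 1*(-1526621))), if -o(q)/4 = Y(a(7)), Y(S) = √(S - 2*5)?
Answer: √(544813990270 - 4*I*√5) ≈ 7.3812e+5 - 0.e-5*I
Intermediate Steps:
Y(S) = √(-10 + S) (Y(S) = √(S - 10) = √(-10 + S))
o(q) = -4*I*√5 (o(q) = -4*√(-10 + 5) = -4*I*√5)
√(o(1106) + (-1994025 + 2169871)*(1571624 - 1*(-1526621))) = √(-4*I*√5 + (-1994025 + 2169871)*(1571624 - 1*(-1526621))) = √(-4*I*√5 + 175846*(1571624 + 1526621)) = √(-4*I*√5 + 175846*3098245) = √(-4*I*√5 + 544813990270) = √(544813990270 - 4*I*√5)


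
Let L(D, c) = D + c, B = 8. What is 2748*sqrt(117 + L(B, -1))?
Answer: 5496*sqrt(31) ≈ 30600.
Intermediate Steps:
2748*sqrt(117 + L(B, -1)) = 2748*sqrt(117 + (8 - 1)) = 2748*sqrt(117 + 7) = 2748*sqrt(124) = 2748*(2*sqrt(31)) = 5496*sqrt(31)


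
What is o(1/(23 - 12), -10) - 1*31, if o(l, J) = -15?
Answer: -46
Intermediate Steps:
o(1/(23 - 12), -10) - 1*31 = -15 - 1*31 = -15 - 31 = -46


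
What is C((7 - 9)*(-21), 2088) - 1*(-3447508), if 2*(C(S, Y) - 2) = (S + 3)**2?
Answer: 6897045/2 ≈ 3.4485e+6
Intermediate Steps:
C(S, Y) = 2 + (3 + S)**2/2 (C(S, Y) = 2 + (S + 3)**2/2 = 2 + (3 + S)**2/2)
C((7 - 9)*(-21), 2088) - 1*(-3447508) = (2 + (3 + (7 - 9)*(-21))**2/2) - 1*(-3447508) = (2 + (3 - 2*(-21))**2/2) + 3447508 = (2 + (3 + 42)**2/2) + 3447508 = (2 + (1/2)*45**2) + 3447508 = (2 + (1/2)*2025) + 3447508 = (2 + 2025/2) + 3447508 = 2029/2 + 3447508 = 6897045/2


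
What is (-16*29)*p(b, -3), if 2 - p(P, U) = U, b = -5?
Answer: -2320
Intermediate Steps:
p(P, U) = 2 - U
(-16*29)*p(b, -3) = (-16*29)*(2 - 1*(-3)) = -464*(2 + 3) = -464*5 = -2320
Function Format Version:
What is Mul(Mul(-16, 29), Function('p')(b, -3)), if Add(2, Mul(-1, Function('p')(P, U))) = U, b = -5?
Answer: -2320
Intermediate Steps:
Function('p')(P, U) = Add(2, Mul(-1, U))
Mul(Mul(-16, 29), Function('p')(b, -3)) = Mul(Mul(-16, 29), Add(2, Mul(-1, -3))) = Mul(-464, Add(2, 3)) = Mul(-464, 5) = -2320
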